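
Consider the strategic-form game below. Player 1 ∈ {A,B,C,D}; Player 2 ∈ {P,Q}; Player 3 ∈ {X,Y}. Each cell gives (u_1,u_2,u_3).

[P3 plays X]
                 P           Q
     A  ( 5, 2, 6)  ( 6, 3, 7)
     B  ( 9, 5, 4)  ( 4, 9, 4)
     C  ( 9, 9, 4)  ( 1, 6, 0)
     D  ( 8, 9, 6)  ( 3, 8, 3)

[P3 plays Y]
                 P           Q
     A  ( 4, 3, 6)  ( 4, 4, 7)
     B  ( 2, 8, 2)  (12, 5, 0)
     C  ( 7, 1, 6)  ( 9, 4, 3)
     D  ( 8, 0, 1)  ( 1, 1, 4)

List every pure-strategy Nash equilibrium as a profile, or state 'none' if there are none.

NE set: (A,Q,X)

(A,P,X): not NE [P1→C gives 9>5; P2→Q gives 3>2]
(A,P,Y): not NE [P1→D gives 8>4; P2→Q gives 4>3]
(A,Q,X): NE
(A,Q,Y): not NE [P1→B gives 12>4]
(B,P,X): not NE [P2→Q gives 9>5]
(B,P,Y): not NE [P1→D gives 8>2; P3→X gives 4>2]
(B,Q,X): not NE [P1→A gives 6>4]
(B,Q,Y): not NE [P2→P gives 8>5; P3→X gives 4>0]
(C,P,X): not NE [P3→Y gives 6>4]
(C,P,Y): not NE [P1→D gives 8>7; P2→Q gives 4>1]
(C,Q,X): not NE [P1→A gives 6>1; P2→P gives 9>6; P3→Y gives 3>0]
(C,Q,Y): not NE [P1→B gives 12>9]
(D,P,X): not NE [P1→C gives 9>8]
(D,P,Y): not NE [P2→Q gives 1>0; P3→X gives 6>1]
(D,Q,X): not NE [P1→A gives 6>3; P2→P gives 9>8; P3→Y gives 4>3]
(D,Q,Y): not NE [P1→B gives 12>1]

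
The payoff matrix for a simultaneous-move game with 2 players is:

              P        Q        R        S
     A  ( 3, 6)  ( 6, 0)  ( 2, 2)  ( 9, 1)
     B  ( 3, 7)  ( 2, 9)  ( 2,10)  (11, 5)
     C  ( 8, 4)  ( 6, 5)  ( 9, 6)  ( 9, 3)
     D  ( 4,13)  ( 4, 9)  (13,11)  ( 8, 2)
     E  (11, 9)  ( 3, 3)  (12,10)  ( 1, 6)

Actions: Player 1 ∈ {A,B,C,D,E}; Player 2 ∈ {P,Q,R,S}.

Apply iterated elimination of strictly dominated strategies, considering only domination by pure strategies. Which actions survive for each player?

Survivors P1:{D,E} P2:{P,R}

P2 drop Q (R beats it: A:2>0 B:10>9 C:6>5 D:11>9 E:10>3)
P2 drop S (P beats it: A:6>1 B:7>5 C:4>3 D:13>2 E:9>6)
P1 drop A (C beats it: P:8>3 R:9>2)
P1 drop B (C beats it: P:8>3 R:9>2)
P1 drop C (E beats it: P:11>8 R:12>9)
P1→{D,E} P2→{P,R}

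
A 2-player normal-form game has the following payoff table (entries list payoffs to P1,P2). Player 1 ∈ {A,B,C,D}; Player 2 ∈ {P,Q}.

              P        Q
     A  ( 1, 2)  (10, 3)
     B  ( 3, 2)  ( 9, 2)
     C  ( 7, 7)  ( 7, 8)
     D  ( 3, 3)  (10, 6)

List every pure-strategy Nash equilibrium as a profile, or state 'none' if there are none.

PSNE = {(A,Q), (D,Q)}

(A,P): not NE [P1→C gives 7>1; P2→Q gives 3>2]
(A,Q): NE
(B,P): not NE [P1→C gives 7>3]
(B,Q): not NE [P1→D gives 10>9]
(C,P): not NE [P2→Q gives 8>7]
(C,Q): not NE [P1→D gives 10>7]
(D,P): not NE [P1→C gives 7>3; P2→Q gives 6>3]
(D,Q): NE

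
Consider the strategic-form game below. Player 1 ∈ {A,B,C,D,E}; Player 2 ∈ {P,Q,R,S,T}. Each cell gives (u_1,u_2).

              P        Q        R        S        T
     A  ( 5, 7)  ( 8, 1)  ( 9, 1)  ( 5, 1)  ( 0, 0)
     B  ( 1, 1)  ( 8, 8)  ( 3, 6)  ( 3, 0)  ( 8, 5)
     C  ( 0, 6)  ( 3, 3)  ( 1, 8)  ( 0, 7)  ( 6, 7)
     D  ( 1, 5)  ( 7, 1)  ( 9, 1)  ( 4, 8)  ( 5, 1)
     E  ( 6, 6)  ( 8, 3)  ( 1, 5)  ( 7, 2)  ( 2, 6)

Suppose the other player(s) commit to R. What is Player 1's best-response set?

u_1(A vs R) = 9
u_1(B vs R) = 3
u_1(C vs R) = 1
u_1(D vs R) = 9
u_1(E vs R) = 1
max payoff 9 at {A,D}

P1 best: {A,D}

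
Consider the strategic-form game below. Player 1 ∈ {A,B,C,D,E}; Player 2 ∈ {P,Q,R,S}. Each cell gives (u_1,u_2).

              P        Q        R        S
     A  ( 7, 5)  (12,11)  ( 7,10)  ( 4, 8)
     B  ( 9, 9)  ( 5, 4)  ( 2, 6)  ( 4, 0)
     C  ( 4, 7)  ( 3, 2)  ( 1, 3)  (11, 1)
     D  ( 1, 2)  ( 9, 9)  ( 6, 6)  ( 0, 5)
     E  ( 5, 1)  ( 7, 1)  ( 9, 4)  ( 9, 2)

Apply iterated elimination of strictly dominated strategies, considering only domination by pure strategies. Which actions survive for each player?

Survivors P1:{A,B,E} P2:{P,Q,R}

P1 drop D (A beats it: P:7>1 Q:12>9 R:7>6 S:4>0)
P2 drop S (R beats it: A:10>8 B:6>0 C:3>1 E:4>2)
P1 drop C (A beats it: P:7>4 Q:12>3 R:7>1)
P1→{A,B,E} P2→{P,Q,R}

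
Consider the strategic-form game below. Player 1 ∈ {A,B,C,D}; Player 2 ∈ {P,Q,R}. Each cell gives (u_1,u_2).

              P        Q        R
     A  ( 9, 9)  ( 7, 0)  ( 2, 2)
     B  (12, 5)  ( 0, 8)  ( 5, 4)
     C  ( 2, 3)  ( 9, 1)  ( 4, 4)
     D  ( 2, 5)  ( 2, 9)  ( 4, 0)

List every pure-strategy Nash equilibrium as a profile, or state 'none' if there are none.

Equilibria: none

(A,P): not NE [P1→B gives 12>9]
(A,Q): not NE [P1→C gives 9>7; P2→P gives 9>0]
(A,R): not NE [P1→B gives 5>2; P2→P gives 9>2]
(B,P): not NE [P2→Q gives 8>5]
(B,Q): not NE [P1→C gives 9>0]
(B,R): not NE [P2→Q gives 8>4]
(C,P): not NE [P1→B gives 12>2; P2→R gives 4>3]
(C,Q): not NE [P2→R gives 4>1]
(C,R): not NE [P1→B gives 5>4]
(D,P): not NE [P1→B gives 12>2; P2→Q gives 9>5]
(D,Q): not NE [P1→C gives 9>2]
(D,R): not NE [P1→B gives 5>4; P2→Q gives 9>0]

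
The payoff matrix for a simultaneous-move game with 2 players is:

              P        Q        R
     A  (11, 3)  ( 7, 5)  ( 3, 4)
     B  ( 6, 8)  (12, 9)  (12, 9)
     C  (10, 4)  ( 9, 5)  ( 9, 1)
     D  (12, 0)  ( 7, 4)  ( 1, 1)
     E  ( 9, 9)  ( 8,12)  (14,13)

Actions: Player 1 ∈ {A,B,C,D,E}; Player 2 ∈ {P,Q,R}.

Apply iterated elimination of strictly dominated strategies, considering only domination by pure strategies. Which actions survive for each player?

Survivors P1:{B,E} P2:{Q,R}

P2 drop P (Q beats it: A:5>3 B:9>8 C:5>4 D:4>0 E:12>9)
P1 drop A (B beats it: Q:12>7 R:12>3)
P1 drop C (B beats it: Q:12>9 R:12>9)
P1 drop D (B beats it: Q:12>7 R:12>1)
P1→{B,E} P2→{Q,R}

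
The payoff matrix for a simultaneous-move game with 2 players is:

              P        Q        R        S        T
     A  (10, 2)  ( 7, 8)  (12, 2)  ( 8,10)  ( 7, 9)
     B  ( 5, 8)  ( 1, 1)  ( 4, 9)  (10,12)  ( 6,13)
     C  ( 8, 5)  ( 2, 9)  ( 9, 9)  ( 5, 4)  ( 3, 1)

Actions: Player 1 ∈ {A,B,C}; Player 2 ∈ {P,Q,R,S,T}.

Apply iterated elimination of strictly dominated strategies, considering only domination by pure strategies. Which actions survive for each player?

P1 drop C (A beats it: P:10>8 Q:7>2 R:12>9 S:8>5 T:7>3)
P2 drop P (S beats it: A:10>2 B:12>8)
P2 drop Q (S beats it: A:10>8 B:12>1)
P2 drop R (S beats it: A:10>2 B:12>9)
P1→{A,B} P2→{S,T}

IESDS → P1:{A,B} P2:{S,T}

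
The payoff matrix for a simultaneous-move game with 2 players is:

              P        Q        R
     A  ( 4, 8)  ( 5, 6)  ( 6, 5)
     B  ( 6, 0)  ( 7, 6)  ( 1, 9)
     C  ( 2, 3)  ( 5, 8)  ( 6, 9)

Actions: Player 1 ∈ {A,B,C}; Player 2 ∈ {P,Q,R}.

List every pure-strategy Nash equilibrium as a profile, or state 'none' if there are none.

(A,P): not NE [P1→B gives 6>4]
(A,Q): not NE [P1→B gives 7>5; P2→P gives 8>6]
(A,R): not NE [P2→P gives 8>5]
(B,P): not NE [P2→R gives 9>0]
(B,Q): not NE [P2→R gives 9>6]
(B,R): not NE [P1→C gives 6>1]
(C,P): not NE [P1→B gives 6>2; P2→R gives 9>3]
(C,Q): not NE [P1→B gives 7>5; P2→R gives 9>8]
(C,R): NE

Nash profiles: (C,R)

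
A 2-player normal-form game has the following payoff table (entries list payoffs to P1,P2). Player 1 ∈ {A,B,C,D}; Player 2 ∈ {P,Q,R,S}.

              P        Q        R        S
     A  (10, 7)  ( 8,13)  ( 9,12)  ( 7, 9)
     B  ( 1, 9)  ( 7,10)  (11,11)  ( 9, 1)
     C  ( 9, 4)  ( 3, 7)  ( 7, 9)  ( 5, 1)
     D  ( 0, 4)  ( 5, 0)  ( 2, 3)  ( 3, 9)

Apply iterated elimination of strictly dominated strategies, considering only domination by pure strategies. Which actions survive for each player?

IESDS → P1:{A,B} P2:{Q,R}

P1 drop C (A beats it: P:10>9 Q:8>3 R:9>7 S:7>5)
P1 drop D (A beats it: P:10>0 Q:8>5 R:9>2 S:7>3)
P2 drop P (Q beats it: A:13>7 B:10>9)
P2 drop S (Q beats it: A:13>9 B:10>1)
P1→{A,B} P2→{Q,R}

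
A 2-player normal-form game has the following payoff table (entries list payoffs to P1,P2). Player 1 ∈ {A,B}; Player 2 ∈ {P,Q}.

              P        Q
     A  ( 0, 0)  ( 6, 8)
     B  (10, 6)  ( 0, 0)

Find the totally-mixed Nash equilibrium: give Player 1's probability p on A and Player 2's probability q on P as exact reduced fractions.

P1 indiff ⇒ q·0+(1-q)·6 = q·10+(1-q)·0 ⇒ q(-10) = (1-q)(-6) ⇒ q = 3/8
P2 indiff ⇒ p·0+(1-p)·6 = p·8+(1-p)·0 ⇒ p(-8) = (1-p)(-6) ⇒ p = 3/7

P1 mixes 3/7 on A; P2 mixes 3/8 on P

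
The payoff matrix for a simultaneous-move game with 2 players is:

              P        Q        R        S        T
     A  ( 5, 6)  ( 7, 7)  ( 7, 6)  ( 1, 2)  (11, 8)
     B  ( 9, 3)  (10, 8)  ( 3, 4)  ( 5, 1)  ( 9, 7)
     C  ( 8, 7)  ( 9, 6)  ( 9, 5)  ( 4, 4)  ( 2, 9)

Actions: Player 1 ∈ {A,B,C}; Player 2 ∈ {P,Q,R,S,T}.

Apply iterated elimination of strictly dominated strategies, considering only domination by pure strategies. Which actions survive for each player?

P2 drop P (T beats it: A:8>6 B:7>3 C:9>7)
P2 drop R (Q beats it: A:7>6 B:8>4 C:6>5)
P1 drop C (B beats it: Q:10>9 S:5>4 T:9>2)
P2 drop S (Q beats it: A:7>2 B:8>1)
P1→{A,B} P2→{Q,T}

Remaining: P1:{A,B} P2:{Q,T}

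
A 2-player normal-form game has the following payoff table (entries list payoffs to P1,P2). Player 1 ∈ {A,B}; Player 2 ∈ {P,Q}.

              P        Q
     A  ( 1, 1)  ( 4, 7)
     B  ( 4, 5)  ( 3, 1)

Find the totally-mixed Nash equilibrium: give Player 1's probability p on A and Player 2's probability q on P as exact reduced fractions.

(p,q) = (2/5, 1/4)

P1 indiff ⇒ q·1+(1-q)·4 = q·4+(1-q)·3 ⇒ q(-3) = (1-q)(-1) ⇒ q = 1/4
P2 indiff ⇒ p·1+(1-p)·5 = p·7+(1-p)·1 ⇒ p(-6) = (1-p)(-4) ⇒ p = 2/5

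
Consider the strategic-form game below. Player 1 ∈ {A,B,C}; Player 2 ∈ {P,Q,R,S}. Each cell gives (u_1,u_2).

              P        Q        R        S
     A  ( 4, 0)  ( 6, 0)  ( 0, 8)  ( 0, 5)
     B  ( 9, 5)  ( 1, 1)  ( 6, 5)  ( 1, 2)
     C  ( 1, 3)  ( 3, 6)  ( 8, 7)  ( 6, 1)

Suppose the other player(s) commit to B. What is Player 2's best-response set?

P2 best: {P,R}

u_2(P vs B) = 5
u_2(Q vs B) = 1
u_2(R vs B) = 5
u_2(S vs B) = 2
max payoff 5 at {P,R}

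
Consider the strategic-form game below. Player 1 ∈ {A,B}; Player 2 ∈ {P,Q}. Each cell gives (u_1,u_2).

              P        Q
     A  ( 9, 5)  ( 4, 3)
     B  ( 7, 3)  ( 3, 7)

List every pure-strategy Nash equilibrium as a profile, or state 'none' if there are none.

(A,P): NE
(A,Q): not NE [P2→P gives 5>3]
(B,P): not NE [P1→A gives 9>7; P2→Q gives 7>3]
(B,Q): not NE [P1→A gives 4>3]

NE set: (A,P)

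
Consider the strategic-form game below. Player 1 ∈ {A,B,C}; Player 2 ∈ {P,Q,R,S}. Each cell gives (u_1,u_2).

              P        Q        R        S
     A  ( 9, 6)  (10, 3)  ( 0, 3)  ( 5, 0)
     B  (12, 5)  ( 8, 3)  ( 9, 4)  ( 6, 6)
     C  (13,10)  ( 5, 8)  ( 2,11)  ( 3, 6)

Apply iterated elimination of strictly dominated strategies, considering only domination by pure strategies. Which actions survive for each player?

Remaining: P1:{B,C} P2:{P,R,S}

P2 drop Q (P beats it: A:6>3 B:5>3 C:10>8)
P1 drop A (B beats it: P:12>9 R:9>0 S:6>5)
P1→{B,C} P2→{P,R,S}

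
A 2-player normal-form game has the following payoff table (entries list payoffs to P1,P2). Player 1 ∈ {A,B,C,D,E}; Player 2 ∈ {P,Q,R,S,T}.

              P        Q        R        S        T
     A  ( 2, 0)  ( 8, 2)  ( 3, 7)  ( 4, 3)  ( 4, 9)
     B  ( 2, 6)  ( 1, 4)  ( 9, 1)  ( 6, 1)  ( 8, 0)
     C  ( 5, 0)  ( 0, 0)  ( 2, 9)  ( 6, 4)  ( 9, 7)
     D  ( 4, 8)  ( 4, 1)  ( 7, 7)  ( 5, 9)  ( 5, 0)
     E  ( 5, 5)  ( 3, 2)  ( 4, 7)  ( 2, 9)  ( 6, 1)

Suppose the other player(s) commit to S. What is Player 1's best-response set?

u_1(A vs S) = 4
u_1(B vs S) = 6
u_1(C vs S) = 6
u_1(D vs S) = 5
u_1(E vs S) = 2
max payoff 6 at {B,C}

argmax u_1 = {B,C}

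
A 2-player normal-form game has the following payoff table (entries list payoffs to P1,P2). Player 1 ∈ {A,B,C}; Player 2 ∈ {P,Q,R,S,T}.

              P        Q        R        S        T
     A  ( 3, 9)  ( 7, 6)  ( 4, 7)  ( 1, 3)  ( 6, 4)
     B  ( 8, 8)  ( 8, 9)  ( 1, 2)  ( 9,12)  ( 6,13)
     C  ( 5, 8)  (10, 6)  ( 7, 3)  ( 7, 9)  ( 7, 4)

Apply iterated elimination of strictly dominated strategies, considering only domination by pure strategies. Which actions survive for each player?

Remaining: P1:{B,C} P2:{S,T}

P1 drop A (C beats it: P:5>3 Q:10>7 R:7>4 S:7>1 T:7>6)
P2 drop P (S beats it: B:12>8 C:9>8)
P2 drop Q (S beats it: B:12>9 C:9>6)
P2 drop R (S beats it: B:12>2 C:9>3)
P1→{B,C} P2→{S,T}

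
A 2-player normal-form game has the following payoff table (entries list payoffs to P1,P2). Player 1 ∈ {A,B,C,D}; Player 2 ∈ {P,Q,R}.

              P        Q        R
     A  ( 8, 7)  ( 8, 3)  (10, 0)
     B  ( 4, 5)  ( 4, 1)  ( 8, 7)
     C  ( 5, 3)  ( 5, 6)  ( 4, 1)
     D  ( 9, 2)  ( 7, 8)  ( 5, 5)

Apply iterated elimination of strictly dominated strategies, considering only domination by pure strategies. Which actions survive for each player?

IESDS → P1:{A,D} P2:{P,Q}

P1 drop B (A beats it: P:8>4 Q:8>4 R:10>8)
P1 drop C (A beats it: P:8>5 Q:8>5 R:10>4)
P2 drop R (Q beats it: A:3>0 D:8>5)
P1→{A,D} P2→{P,Q}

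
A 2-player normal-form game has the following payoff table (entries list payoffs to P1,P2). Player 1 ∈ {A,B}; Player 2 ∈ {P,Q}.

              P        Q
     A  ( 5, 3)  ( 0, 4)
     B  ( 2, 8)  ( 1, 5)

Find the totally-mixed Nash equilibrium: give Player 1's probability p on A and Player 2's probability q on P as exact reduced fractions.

P1 mixes 3/4 on A; P2 mixes 1/4 on P

P1 indiff ⇒ q·5+(1-q)·0 = q·2+(1-q)·1 ⇒ q(3) = (1-q)(1) ⇒ q = 1/4
P2 indiff ⇒ p·3+(1-p)·8 = p·4+(1-p)·5 ⇒ p(-1) = (1-p)(-3) ⇒ p = 3/4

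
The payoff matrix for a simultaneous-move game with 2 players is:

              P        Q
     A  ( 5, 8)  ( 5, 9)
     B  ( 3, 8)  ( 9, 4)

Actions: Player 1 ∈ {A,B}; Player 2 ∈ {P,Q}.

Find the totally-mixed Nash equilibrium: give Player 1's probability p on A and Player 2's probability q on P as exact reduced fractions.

(p,q) = (4/5, 2/3)

P1 indiff ⇒ q·5+(1-q)·5 = q·3+(1-q)·9 ⇒ q(2) = (1-q)(4) ⇒ q = 2/3
P2 indiff ⇒ p·8+(1-p)·8 = p·9+(1-p)·4 ⇒ p(-1) = (1-p)(-4) ⇒ p = 4/5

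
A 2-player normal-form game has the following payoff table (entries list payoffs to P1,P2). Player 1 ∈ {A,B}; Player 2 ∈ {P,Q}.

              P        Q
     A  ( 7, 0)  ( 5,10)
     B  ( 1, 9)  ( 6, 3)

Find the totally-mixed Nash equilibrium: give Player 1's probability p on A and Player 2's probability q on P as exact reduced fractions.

P1 indiff ⇒ q·7+(1-q)·5 = q·1+(1-q)·6 ⇒ q(6) = (1-q)(1) ⇒ q = 1/7
P2 indiff ⇒ p·0+(1-p)·9 = p·10+(1-p)·3 ⇒ p(-10) = (1-p)(-6) ⇒ p = 3/8

P1 mixes 3/8 on A; P2 mixes 1/7 on P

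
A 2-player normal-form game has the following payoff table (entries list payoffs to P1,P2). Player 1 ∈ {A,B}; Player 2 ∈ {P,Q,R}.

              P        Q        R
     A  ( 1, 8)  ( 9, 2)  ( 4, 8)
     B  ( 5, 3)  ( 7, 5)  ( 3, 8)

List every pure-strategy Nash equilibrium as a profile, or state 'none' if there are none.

(A,P): not NE [P1→B gives 5>1]
(A,Q): not NE [P2→R gives 8>2]
(A,R): NE
(B,P): not NE [P2→R gives 8>3]
(B,Q): not NE [P1→A gives 9>7; P2→R gives 8>5]
(B,R): not NE [P1→A gives 4>3]

NE set: (A,R)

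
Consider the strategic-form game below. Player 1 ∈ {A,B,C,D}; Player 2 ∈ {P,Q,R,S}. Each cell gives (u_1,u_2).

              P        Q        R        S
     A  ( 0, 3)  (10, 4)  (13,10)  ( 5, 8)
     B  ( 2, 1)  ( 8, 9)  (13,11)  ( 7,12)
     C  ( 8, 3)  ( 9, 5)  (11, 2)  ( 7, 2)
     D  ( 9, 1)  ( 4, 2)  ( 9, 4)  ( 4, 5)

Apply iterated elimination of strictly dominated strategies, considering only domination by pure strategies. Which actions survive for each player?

Survivors P1:{A,B,C} P2:{Q,R,S}

P2 drop P (Q beats it: A:4>3 B:9>1 C:5>3 D:2>1)
P1 drop D (A beats it: Q:10>4 R:13>9 S:5>4)
P1→{A,B,C} P2→{Q,R,S}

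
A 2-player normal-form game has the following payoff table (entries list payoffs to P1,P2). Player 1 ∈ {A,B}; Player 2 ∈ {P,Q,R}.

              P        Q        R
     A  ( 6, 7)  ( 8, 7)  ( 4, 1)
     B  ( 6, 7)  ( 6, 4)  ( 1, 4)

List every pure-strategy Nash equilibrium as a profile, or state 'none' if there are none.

(A,P): NE
(A,Q): NE
(A,R): not NE [P2→Q gives 7>1]
(B,P): NE
(B,Q): not NE [P1→A gives 8>6; P2→P gives 7>4]
(B,R): not NE [P1→A gives 4>1; P2→P gives 7>4]

Nash profiles: (A,P), (A,Q), (B,P)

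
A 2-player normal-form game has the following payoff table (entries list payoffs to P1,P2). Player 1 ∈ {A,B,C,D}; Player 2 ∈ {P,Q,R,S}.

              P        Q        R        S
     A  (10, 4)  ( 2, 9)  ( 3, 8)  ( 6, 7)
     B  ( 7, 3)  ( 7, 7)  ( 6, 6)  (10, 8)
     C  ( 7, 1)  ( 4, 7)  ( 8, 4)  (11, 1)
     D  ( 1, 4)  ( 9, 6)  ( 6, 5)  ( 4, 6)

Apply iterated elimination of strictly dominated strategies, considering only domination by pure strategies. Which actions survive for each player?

P2 drop P (Q beats it: A:9>4 B:7>3 C:7>1 D:6>4)
P1 drop A (B beats it: Q:7>2 R:6>3 S:10>6)
P2 drop R (Q beats it: B:7>6 C:7>4 D:6>5)
P1→{B,C,D} P2→{Q,S}

IESDS → P1:{B,C,D} P2:{Q,S}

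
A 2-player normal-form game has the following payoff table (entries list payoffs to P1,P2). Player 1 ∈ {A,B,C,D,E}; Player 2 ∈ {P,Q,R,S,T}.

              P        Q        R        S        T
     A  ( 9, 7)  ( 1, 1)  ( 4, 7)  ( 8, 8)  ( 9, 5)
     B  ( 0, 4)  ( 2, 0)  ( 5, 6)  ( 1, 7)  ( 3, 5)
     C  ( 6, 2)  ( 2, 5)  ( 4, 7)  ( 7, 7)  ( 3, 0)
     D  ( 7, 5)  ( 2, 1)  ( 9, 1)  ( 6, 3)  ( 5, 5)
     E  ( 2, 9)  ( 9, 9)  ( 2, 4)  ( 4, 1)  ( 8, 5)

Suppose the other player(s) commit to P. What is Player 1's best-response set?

u_1(A vs P) = 9
u_1(B vs P) = 0
u_1(C vs P) = 6
u_1(D vs P) = 7
u_1(E vs P) = 2
max payoff 9 at {A}

P1 best: {A}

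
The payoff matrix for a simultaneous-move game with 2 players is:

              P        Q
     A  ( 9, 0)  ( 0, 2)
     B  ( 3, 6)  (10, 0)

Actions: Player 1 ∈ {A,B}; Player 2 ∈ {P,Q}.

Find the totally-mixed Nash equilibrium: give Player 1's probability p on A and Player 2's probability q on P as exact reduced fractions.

(p,q) = (3/4, 5/8)

P1 indiff ⇒ q·9+(1-q)·0 = q·3+(1-q)·10 ⇒ q(6) = (1-q)(10) ⇒ q = 5/8
P2 indiff ⇒ p·0+(1-p)·6 = p·2+(1-p)·0 ⇒ p(-2) = (1-p)(-6) ⇒ p = 3/4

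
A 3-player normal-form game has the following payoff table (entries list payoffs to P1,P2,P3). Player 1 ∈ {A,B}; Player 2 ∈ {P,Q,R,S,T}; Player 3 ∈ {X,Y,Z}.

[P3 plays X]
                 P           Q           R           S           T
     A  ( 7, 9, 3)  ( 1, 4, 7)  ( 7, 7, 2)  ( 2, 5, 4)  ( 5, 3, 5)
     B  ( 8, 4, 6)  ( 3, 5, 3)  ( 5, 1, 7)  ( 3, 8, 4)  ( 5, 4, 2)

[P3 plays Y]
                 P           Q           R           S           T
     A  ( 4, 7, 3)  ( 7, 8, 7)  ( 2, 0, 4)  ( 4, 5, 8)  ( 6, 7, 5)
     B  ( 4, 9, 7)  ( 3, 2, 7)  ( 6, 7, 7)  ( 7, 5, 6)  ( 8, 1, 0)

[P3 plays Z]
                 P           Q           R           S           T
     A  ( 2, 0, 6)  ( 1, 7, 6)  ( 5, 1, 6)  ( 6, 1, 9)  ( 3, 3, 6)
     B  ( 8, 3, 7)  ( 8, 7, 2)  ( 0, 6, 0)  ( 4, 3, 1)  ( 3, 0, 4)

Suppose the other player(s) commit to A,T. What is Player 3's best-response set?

u_3(X vs A,T) = 5
u_3(Y vs A,T) = 5
u_3(Z vs A,T) = 6
max payoff 6 at {Z}

argmax u_3 = {Z}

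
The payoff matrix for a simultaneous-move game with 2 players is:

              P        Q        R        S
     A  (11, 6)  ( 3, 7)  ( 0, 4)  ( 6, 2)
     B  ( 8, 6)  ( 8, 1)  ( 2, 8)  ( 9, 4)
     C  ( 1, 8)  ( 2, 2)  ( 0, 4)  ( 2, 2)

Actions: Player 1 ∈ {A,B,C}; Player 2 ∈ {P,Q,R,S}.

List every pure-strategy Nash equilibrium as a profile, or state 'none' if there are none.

(A,P): not NE [P2→Q gives 7>6]
(A,Q): not NE [P1→B gives 8>3]
(A,R): not NE [P1→B gives 2>0; P2→Q gives 7>4]
(A,S): not NE [P1→B gives 9>6; P2→Q gives 7>2]
(B,P): not NE [P1→A gives 11>8; P2→R gives 8>6]
(B,Q): not NE [P2→R gives 8>1]
(B,R): NE
(B,S): not NE [P2→R gives 8>4]
(C,P): not NE [P1→A gives 11>1]
(C,Q): not NE [P1→B gives 8>2; P2→P gives 8>2]
(C,R): not NE [P1→B gives 2>0; P2→P gives 8>4]
(C,S): not NE [P1→B gives 9>2; P2→P gives 8>2]

PSNE = {(B,R)}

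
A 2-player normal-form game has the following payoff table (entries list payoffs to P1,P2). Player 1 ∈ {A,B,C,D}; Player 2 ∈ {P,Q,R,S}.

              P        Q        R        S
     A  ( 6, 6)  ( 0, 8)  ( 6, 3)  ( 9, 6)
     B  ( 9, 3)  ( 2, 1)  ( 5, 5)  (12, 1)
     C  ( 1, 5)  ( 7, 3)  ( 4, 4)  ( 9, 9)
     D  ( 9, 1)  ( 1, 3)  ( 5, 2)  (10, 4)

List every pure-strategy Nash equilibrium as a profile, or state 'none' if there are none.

(A,P): not NE [P1→D gives 9>6; P2→Q gives 8>6]
(A,Q): not NE [P1→C gives 7>0]
(A,R): not NE [P2→Q gives 8>3]
(A,S): not NE [P1→B gives 12>9; P2→Q gives 8>6]
(B,P): not NE [P2→R gives 5>3]
(B,Q): not NE [P1→C gives 7>2; P2→R gives 5>1]
(B,R): not NE [P1→A gives 6>5]
(B,S): not NE [P2→R gives 5>1]
(C,P): not NE [P1→D gives 9>1; P2→S gives 9>5]
(C,Q): not NE [P2→S gives 9>3]
(C,R): not NE [P1→A gives 6>4; P2→S gives 9>4]
(C,S): not NE [P1→B gives 12>9]
(D,P): not NE [P2→S gives 4>1]
(D,Q): not NE [P1→C gives 7>1; P2→S gives 4>3]
(D,R): not NE [P1→A gives 6>5; P2→S gives 4>2]
(D,S): not NE [P1→B gives 12>10]

Equilibria: none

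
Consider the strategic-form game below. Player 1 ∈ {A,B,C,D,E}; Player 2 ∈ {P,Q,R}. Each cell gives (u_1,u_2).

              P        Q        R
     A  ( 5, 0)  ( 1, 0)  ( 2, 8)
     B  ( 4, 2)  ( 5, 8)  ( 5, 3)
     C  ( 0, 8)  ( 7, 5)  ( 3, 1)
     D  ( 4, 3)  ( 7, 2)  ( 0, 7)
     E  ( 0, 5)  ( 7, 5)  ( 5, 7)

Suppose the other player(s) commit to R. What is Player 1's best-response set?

u_1(A vs R) = 2
u_1(B vs R) = 5
u_1(C vs R) = 3
u_1(D vs R) = 0
u_1(E vs R) = 5
max payoff 5 at {B,E}

argmax u_1 = {B,E}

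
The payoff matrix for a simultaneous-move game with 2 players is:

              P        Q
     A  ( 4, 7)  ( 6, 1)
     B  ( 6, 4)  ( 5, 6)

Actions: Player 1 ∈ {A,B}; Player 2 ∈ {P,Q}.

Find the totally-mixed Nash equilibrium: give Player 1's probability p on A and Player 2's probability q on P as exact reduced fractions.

p=1/4, q=1/3

P1 indiff ⇒ q·4+(1-q)·6 = q·6+(1-q)·5 ⇒ q(-2) = (1-q)(-1) ⇒ q = 1/3
P2 indiff ⇒ p·7+(1-p)·4 = p·1+(1-p)·6 ⇒ p(6) = (1-p)(2) ⇒ p = 1/4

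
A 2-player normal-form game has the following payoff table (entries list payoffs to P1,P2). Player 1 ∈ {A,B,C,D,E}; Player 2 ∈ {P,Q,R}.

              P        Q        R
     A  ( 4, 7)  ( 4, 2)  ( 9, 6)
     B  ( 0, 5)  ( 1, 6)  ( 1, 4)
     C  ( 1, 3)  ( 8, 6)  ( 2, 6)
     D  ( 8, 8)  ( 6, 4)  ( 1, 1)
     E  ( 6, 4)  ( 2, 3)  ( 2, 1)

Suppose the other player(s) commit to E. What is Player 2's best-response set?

u_2(P vs E) = 4
u_2(Q vs E) = 3
u_2(R vs E) = 1
max payoff 4 at {P}

BR_2 = {P}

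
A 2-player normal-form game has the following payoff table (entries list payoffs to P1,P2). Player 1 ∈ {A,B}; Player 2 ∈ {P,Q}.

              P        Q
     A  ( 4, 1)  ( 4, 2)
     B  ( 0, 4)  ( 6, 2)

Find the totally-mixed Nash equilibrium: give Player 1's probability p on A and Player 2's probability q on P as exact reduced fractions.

(p,q) = (2/3, 1/3)

P1 indiff ⇒ q·4+(1-q)·4 = q·0+(1-q)·6 ⇒ q(4) = (1-q)(2) ⇒ q = 1/3
P2 indiff ⇒ p·1+(1-p)·4 = p·2+(1-p)·2 ⇒ p(-1) = (1-p)(-2) ⇒ p = 2/3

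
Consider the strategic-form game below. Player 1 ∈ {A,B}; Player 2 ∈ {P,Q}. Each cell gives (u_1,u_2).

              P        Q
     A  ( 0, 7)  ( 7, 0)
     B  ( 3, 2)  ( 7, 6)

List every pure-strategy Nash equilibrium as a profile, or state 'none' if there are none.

NE set: (B,Q)

(A,P): not NE [P1→B gives 3>0]
(A,Q): not NE [P2→P gives 7>0]
(B,P): not NE [P2→Q gives 6>2]
(B,Q): NE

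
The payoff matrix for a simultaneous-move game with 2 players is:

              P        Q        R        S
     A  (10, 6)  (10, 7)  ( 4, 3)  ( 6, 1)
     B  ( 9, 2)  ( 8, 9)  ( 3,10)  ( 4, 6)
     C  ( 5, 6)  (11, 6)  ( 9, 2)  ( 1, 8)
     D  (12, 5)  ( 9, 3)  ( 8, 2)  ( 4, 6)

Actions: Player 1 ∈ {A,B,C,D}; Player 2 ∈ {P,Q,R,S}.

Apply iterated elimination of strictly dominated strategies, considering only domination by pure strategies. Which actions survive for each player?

P1 drop B (A beats it: P:10>9 Q:10>8 R:4>3 S:6>4)
P2 drop R (P beats it: A:6>3 C:6>2 D:5>2)
P1→{A,C,D} P2→{P,Q,S}

Survivors P1:{A,C,D} P2:{P,Q,S}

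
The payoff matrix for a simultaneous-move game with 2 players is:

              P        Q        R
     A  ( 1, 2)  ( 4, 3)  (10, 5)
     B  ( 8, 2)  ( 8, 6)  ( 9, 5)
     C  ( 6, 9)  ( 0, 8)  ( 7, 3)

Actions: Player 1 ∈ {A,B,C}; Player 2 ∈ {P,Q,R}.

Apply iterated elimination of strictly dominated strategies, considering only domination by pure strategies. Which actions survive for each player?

Survivors P1:{A,B} P2:{Q,R}

P1 drop C (B beats it: P:8>6 Q:8>0 R:9>7)
P2 drop P (Q beats it: A:3>2 B:6>2)
P1→{A,B} P2→{Q,R}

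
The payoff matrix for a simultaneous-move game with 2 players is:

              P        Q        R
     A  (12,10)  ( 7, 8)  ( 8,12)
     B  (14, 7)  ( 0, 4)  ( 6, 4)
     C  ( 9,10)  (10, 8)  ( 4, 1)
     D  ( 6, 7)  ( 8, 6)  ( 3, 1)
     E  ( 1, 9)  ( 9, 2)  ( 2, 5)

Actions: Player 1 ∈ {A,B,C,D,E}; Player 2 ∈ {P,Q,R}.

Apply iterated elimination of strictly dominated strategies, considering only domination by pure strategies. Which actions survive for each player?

P1 drop D (C beats it: P:9>6 Q:10>8 R:4>3)
P1 drop E (C beats it: P:9>1 Q:10>9 R:4>2)
P2 drop Q (P beats it: A:10>8 B:7>4 C:10>8)
P1 drop C (A beats it: P:12>9 R:8>4)
P1→{A,B} P2→{P,R}

IESDS → P1:{A,B} P2:{P,R}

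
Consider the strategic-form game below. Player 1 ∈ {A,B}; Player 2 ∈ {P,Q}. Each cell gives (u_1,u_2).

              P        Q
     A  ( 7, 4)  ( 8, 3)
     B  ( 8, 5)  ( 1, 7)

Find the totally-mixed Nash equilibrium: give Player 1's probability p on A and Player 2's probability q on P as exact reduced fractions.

p=2/3, q=7/8

P1 indiff ⇒ q·7+(1-q)·8 = q·8+(1-q)·1 ⇒ q(-1) = (1-q)(-7) ⇒ q = 7/8
P2 indiff ⇒ p·4+(1-p)·5 = p·3+(1-p)·7 ⇒ p(1) = (1-p)(2) ⇒ p = 2/3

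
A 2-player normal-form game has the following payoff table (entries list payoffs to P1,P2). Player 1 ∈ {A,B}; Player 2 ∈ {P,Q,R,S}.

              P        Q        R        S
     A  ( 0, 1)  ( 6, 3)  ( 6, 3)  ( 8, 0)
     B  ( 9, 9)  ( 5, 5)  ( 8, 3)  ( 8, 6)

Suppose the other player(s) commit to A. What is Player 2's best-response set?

u_2(P vs A) = 1
u_2(Q vs A) = 3
u_2(R vs A) = 3
u_2(S vs A) = 0
max payoff 3 at {Q,R}

P2 best: {Q,R}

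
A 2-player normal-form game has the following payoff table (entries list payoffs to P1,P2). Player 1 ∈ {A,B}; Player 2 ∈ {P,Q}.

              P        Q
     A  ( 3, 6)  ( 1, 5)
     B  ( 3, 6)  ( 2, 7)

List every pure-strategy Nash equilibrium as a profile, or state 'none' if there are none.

NE set: (A,P), (B,Q)

(A,P): NE
(A,Q): not NE [P1→B gives 2>1; P2→P gives 6>5]
(B,P): not NE [P2→Q gives 7>6]
(B,Q): NE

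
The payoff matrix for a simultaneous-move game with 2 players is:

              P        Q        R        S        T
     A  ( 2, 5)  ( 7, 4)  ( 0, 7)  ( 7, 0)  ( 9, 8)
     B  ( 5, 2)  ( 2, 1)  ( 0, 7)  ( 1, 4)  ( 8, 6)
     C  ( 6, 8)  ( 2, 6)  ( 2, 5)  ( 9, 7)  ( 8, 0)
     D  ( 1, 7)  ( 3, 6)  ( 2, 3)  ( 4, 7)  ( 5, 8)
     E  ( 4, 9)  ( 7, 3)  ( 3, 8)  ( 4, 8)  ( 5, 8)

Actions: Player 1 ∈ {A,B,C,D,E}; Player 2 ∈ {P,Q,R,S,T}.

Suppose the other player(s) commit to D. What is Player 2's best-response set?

u_2(P vs D) = 7
u_2(Q vs D) = 6
u_2(R vs D) = 3
u_2(S vs D) = 7
u_2(T vs D) = 8
max payoff 8 at {T}

P2 best: {T}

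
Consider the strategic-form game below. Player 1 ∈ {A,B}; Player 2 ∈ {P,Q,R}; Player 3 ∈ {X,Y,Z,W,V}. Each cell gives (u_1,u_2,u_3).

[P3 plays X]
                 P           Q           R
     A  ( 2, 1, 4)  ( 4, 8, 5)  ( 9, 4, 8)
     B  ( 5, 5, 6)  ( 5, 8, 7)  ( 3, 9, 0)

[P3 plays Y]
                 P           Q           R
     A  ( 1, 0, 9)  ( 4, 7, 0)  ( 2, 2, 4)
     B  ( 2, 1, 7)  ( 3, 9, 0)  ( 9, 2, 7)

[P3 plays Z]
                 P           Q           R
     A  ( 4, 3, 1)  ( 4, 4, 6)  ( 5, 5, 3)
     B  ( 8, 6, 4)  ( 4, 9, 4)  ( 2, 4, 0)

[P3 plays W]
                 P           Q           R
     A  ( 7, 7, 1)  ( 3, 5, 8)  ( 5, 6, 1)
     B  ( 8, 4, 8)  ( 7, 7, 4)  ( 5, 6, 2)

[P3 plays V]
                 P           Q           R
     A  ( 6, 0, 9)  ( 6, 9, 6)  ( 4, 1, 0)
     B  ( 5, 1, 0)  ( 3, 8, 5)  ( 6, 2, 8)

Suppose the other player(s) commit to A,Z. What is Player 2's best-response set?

u_2(P vs A,Z) = 3
u_2(Q vs A,Z) = 4
u_2(R vs A,Z) = 5
max payoff 5 at {R}

BR_2 = {R}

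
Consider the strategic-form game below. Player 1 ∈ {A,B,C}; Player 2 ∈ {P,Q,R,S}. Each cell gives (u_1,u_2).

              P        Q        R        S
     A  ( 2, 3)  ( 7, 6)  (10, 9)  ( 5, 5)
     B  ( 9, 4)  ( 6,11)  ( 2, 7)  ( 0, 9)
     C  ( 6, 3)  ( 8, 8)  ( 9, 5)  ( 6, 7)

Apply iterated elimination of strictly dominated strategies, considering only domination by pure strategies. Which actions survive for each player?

P2 drop P (Q beats it: A:6>3 B:11>4 C:8>3)
P1 drop B (A beats it: Q:7>6 R:10>2 S:5>0)
P2 drop S (Q beats it: A:6>5 C:8>7)
P1→{A,C} P2→{Q,R}

Survivors P1:{A,C} P2:{Q,R}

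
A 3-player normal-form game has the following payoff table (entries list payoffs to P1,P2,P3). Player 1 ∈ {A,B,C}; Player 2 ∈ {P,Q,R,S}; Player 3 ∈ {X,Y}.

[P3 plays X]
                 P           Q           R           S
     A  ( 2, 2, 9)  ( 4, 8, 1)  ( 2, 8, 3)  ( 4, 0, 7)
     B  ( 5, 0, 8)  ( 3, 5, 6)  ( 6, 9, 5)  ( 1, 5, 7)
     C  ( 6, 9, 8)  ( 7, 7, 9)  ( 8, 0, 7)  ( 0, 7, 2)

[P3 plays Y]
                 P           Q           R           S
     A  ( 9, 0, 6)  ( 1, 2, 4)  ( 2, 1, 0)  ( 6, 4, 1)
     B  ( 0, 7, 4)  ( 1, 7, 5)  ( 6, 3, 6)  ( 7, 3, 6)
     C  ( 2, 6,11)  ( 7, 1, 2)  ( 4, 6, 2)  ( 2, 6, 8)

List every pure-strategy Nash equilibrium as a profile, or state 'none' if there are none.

(A,P,X): not NE [P1→C gives 6>2; P2→R gives 8>2]
(A,P,Y): not NE [P2→S gives 4>0; P3→X gives 9>6]
(A,Q,X): not NE [P1→C gives 7>4; P3→Y gives 4>1]
(A,Q,Y): not NE [P1→C gives 7>1; P2→S gives 4>2]
(A,R,X): not NE [P1→C gives 8>2]
(A,R,Y): not NE [P1→B gives 6>2; P2→S gives 4>1; P3→X gives 3>0]
(A,S,X): not NE [P2→R gives 8>0]
(A,S,Y): not NE [P1→B gives 7>6; P3→X gives 7>1]
(B,P,X): not NE [P1→C gives 6>5; P2→R gives 9>0]
(B,P,Y): not NE [P1→A gives 9>0; P3→X gives 8>4]
(B,Q,X): not NE [P1→C gives 7>3; P2→R gives 9>5]
(B,Q,Y): not NE [P1→C gives 7>1; P3→X gives 6>5]
(B,R,X): not NE [P1→C gives 8>6; P3→Y gives 6>5]
(B,R,Y): not NE [P2→Q gives 7>3]
(B,S,X): not NE [P1→A gives 4>1; P2→R gives 9>5]
(B,S,Y): not NE [P2→Q gives 7>3; P3→X gives 7>6]
(C,P,X): not NE [P3→Y gives 11>8]
(C,P,Y): not NE [P1→A gives 9>2]
(C,Q,X): not NE [P2→P gives 9>7]
(C,Q,Y): not NE [P2→S gives 6>1; P3→X gives 9>2]
(C,R,X): not NE [P2→P gives 9>0]
(C,R,Y): not NE [P1→B gives 6>4; P3→X gives 7>2]
(C,S,X): not NE [P1→A gives 4>0; P2→P gives 9>7; P3→Y gives 8>2]
(C,S,Y): not NE [P1→B gives 7>2]

No pure NE.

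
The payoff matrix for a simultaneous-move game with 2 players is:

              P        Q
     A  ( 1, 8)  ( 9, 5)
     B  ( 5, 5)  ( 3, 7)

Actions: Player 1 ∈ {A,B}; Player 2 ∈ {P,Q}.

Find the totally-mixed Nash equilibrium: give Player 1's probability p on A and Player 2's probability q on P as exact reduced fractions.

P1 indiff ⇒ q·1+(1-q)·9 = q·5+(1-q)·3 ⇒ q(-4) = (1-q)(-6) ⇒ q = 3/5
P2 indiff ⇒ p·8+(1-p)·5 = p·5+(1-p)·7 ⇒ p(3) = (1-p)(2) ⇒ p = 2/5

P1 mixes 2/5 on A; P2 mixes 3/5 on P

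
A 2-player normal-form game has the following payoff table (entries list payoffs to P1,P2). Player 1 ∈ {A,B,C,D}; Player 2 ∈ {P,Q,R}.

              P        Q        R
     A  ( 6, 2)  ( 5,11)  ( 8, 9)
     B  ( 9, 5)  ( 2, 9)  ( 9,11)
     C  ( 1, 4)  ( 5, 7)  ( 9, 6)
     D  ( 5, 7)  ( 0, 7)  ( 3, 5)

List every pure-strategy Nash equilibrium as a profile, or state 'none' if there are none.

(A,P): not NE [P1→B gives 9>6; P2→Q gives 11>2]
(A,Q): NE
(A,R): not NE [P1→C gives 9>8; P2→Q gives 11>9]
(B,P): not NE [P2→R gives 11>5]
(B,Q): not NE [P1→C gives 5>2; P2→R gives 11>9]
(B,R): NE
(C,P): not NE [P1→B gives 9>1; P2→Q gives 7>4]
(C,Q): NE
(C,R): not NE [P2→Q gives 7>6]
(D,P): not NE [P1→B gives 9>5]
(D,Q): not NE [P1→C gives 5>0]
(D,R): not NE [P1→C gives 9>3; P2→Q gives 7>5]

NE set: (A,Q), (B,R), (C,Q)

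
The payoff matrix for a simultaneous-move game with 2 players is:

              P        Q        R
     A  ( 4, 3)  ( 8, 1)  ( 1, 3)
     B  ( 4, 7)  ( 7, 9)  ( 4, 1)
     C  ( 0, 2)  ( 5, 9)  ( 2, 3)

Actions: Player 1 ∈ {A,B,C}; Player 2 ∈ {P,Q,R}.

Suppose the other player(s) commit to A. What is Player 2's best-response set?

u_2(P vs A) = 3
u_2(Q vs A) = 1
u_2(R vs A) = 3
max payoff 3 at {P,R}

argmax u_2 = {P,R}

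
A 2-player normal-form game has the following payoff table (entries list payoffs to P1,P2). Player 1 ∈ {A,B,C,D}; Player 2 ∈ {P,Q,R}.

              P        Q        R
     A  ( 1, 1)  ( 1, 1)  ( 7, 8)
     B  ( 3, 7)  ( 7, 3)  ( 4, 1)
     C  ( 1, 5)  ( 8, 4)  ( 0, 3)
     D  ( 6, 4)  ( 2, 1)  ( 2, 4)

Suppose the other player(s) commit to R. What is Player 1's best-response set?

BR_1 = {A}

u_1(A vs R) = 7
u_1(B vs R) = 4
u_1(C vs R) = 0
u_1(D vs R) = 2
max payoff 7 at {A}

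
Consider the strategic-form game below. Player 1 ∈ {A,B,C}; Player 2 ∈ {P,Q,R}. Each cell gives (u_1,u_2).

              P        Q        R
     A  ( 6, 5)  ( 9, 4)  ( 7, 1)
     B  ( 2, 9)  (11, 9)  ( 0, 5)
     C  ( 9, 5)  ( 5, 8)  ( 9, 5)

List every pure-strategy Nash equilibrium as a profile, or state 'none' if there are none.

NE set: (B,Q)

(A,P): not NE [P1→C gives 9>6]
(A,Q): not NE [P1→B gives 11>9; P2→P gives 5>4]
(A,R): not NE [P1→C gives 9>7; P2→P gives 5>1]
(B,P): not NE [P1→C gives 9>2]
(B,Q): NE
(B,R): not NE [P1→C gives 9>0; P2→Q gives 9>5]
(C,P): not NE [P2→Q gives 8>5]
(C,Q): not NE [P1→B gives 11>5]
(C,R): not NE [P2→Q gives 8>5]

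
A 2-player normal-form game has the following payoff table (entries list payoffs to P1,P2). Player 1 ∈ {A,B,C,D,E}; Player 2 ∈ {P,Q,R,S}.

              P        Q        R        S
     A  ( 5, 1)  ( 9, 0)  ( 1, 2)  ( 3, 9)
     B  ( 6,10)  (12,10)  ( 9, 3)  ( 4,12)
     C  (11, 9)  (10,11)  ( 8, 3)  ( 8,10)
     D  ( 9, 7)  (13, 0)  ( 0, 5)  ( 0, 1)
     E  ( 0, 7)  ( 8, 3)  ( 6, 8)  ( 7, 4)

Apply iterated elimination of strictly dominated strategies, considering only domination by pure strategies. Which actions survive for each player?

P1 drop A (B beats it: P:6>5 Q:12>9 R:9>1 S:4>3)
P1 drop E (C beats it: P:11>0 Q:10>8 R:8>6 S:8>7)
P2 drop R (P beats it: B:10>3 C:9>3 D:7>5)
P1→{B,C,D} P2→{P,Q,S}

Remaining: P1:{B,C,D} P2:{P,Q,S}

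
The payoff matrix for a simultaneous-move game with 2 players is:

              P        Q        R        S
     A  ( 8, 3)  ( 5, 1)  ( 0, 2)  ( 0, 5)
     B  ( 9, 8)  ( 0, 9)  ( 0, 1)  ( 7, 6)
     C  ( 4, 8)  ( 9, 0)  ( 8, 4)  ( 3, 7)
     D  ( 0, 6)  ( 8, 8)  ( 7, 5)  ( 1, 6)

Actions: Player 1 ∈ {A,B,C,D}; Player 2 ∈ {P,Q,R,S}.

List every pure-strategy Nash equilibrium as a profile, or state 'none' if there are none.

PSNE: ∅

(A,P): not NE [P1→B gives 9>8; P2→S gives 5>3]
(A,Q): not NE [P1→C gives 9>5; P2→S gives 5>1]
(A,R): not NE [P1→C gives 8>0; P2→S gives 5>2]
(A,S): not NE [P1→B gives 7>0]
(B,P): not NE [P2→Q gives 9>8]
(B,Q): not NE [P1→C gives 9>0]
(B,R): not NE [P1→C gives 8>0; P2→Q gives 9>1]
(B,S): not NE [P2→Q gives 9>6]
(C,P): not NE [P1→B gives 9>4]
(C,Q): not NE [P2→P gives 8>0]
(C,R): not NE [P2→P gives 8>4]
(C,S): not NE [P1→B gives 7>3; P2→P gives 8>7]
(D,P): not NE [P1→B gives 9>0; P2→Q gives 8>6]
(D,Q): not NE [P1→C gives 9>8]
(D,R): not NE [P1→C gives 8>7; P2→Q gives 8>5]
(D,S): not NE [P1→B gives 7>1; P2→Q gives 8>6]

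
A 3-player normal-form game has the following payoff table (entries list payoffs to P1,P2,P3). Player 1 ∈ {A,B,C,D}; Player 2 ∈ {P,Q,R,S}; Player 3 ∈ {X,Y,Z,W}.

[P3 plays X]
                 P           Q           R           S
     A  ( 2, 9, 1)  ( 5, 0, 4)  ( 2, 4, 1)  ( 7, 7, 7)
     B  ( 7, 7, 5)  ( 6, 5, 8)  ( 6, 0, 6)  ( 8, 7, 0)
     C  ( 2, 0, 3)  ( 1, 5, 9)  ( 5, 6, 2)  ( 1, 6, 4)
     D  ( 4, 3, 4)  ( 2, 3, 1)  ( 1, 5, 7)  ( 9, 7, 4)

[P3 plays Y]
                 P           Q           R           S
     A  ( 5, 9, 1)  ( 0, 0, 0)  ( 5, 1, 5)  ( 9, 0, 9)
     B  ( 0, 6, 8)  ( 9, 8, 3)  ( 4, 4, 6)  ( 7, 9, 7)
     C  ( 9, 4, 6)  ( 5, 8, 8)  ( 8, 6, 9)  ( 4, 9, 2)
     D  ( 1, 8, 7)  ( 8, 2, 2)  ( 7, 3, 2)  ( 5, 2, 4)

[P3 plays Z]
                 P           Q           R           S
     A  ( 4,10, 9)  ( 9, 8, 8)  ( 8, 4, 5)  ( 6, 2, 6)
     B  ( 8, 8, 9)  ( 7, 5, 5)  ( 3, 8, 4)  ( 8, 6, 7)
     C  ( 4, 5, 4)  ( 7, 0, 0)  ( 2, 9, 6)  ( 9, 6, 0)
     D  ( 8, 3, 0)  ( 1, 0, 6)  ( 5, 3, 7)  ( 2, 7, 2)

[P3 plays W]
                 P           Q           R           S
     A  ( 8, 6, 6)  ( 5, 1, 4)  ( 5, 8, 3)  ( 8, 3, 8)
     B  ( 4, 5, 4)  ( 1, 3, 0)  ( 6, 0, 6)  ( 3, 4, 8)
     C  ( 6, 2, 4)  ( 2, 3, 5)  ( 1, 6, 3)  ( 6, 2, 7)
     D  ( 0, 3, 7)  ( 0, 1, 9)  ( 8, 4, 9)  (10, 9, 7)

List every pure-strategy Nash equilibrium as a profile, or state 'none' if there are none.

PSNE = {(B,P,Z), (D,S,W)}

(A,P,X): not NE [P1→B gives 7>2; P3→Z gives 9>1]
(A,P,Y): not NE [P1→C gives 9>5; P3→Z gives 9>1]
(A,P,Z): not NE [P1→D gives 8>4]
(A,P,W): not NE [P2→R gives 8>6; P3→Z gives 9>6]
(A,Q,X): not NE [P1→B gives 6>5; P2→P gives 9>0; P3→Z gives 8>4]
(A,Q,Y): not NE [P1→B gives 9>0; P2→P gives 9>0; P3→Z gives 8>0]
(A,Q,Z): not NE [P2→P gives 10>8]
(A,Q,W): not NE [P2→R gives 8>1; P3→Z gives 8>4]
(A,R,X): not NE [P1→B gives 6>2; P2→P gives 9>4; P3→Z gives 5>1]
(A,R,Y): not NE [P1→C gives 8>5; P2→P gives 9>1]
(A,R,Z): not NE [P2→P gives 10>4]
(A,R,W): not NE [P1→D gives 8>5; P3→Z gives 5>3]
(A,S,X): not NE [P1→D gives 9>7; P2→P gives 9>7; P3→Y gives 9>7]
(A,S,Y): not NE [P2→P gives 9>0]
(A,S,Z): not NE [P1→C gives 9>6; P2→P gives 10>2; P3→Y gives 9>6]
(A,S,W): not NE [P1→D gives 10>8; P2→R gives 8>3; P3→Y gives 9>8]
(B,P,X): not NE [P3→Z gives 9>5]
(B,P,Y): not NE [P1→C gives 9>0; P2→S gives 9>6; P3→Z gives 9>8]
(B,P,Z): NE
(B,P,W): not NE [P1→A gives 8>4; P3→Z gives 9>4]
(B,Q,X): not NE [P2→S gives 7>5]
(B,Q,Y): not NE [P2→S gives 9>8; P3→X gives 8>3]
(B,Q,Z): not NE [P1→A gives 9>7; P2→R gives 8>5; P3→X gives 8>5]
(B,Q,W): not NE [P1→A gives 5>1; P2→P gives 5>3; P3→X gives 8>0]
(B,R,X): not NE [P2→S gives 7>0]
(B,R,Y): not NE [P1→C gives 8>4; P2→S gives 9>4]
(B,R,Z): not NE [P1→A gives 8>3; P3→W gives 6>4]
(B,R,W): not NE [P1→D gives 8>6; P2→P gives 5>0]
(B,S,X): not NE [P1→D gives 9>8; P3→W gives 8>0]
(B,S,Y): not NE [P1→A gives 9>7; P3→W gives 8>7]
(B,S,Z): not NE [P1→C gives 9>8; P2→R gives 8>6; P3→W gives 8>7]
(B,S,W): not NE [P1→D gives 10>3; P2→P gives 5>4]
(C,P,X): not NE [P1→B gives 7>2; P2→S gives 6>0; P3→Y gives 6>3]
(C,P,Y): not NE [P2→S gives 9>4]
(C,P,Z): not NE [P1→D gives 8>4; P2→R gives 9>5; P3→Y gives 6>4]
(C,P,W): not NE [P1→A gives 8>6; P2→R gives 6>2; P3→Y gives 6>4]
(C,Q,X): not NE [P1→B gives 6>1; P2→S gives 6>5]
(C,Q,Y): not NE [P1→B gives 9>5; P2→S gives 9>8; P3→X gives 9>8]
(C,Q,Z): not NE [P1→A gives 9>7; P2→R gives 9>0; P3→X gives 9>0]
(C,Q,W): not NE [P1→A gives 5>2; P2→R gives 6>3; P3→X gives 9>5]
(C,R,X): not NE [P1→B gives 6>5; P3→Y gives 9>2]
(C,R,Y): not NE [P2→S gives 9>6]
(C,R,Z): not NE [P1→A gives 8>2; P3→Y gives 9>6]
(C,R,W): not NE [P1→D gives 8>1; P3→Y gives 9>3]
(C,S,X): not NE [P1→D gives 9>1; P3→W gives 7>4]
(C,S,Y): not NE [P1→A gives 9>4; P3→W gives 7>2]
(C,S,Z): not NE [P2→R gives 9>6; P3→W gives 7>0]
(C,S,W): not NE [P1→D gives 10>6; P2→R gives 6>2]
(D,P,X): not NE [P1→B gives 7>4; P2→S gives 7>3; P3→W gives 7>4]
(D,P,Y): not NE [P1→C gives 9>1]
(D,P,Z): not NE [P2→S gives 7>3; P3→W gives 7>0]
(D,P,W): not NE [P1→A gives 8>0; P2→S gives 9>3]
(D,Q,X): not NE [P1→B gives 6>2; P2→S gives 7>3; P3→W gives 9>1]
(D,Q,Y): not NE [P1→B gives 9>8; P2→P gives 8>2; P3→W gives 9>2]
(D,Q,Z): not NE [P1→A gives 9>1; P2→S gives 7>0; P3→W gives 9>6]
(D,Q,W): not NE [P1→A gives 5>0; P2→S gives 9>1]
(D,R,X): not NE [P1→B gives 6>1; P2→S gives 7>5; P3→W gives 9>7]
(D,R,Y): not NE [P1→C gives 8>7; P2→P gives 8>3; P3→W gives 9>2]
(D,R,Z): not NE [P1→A gives 8>5; P2→S gives 7>3; P3→W gives 9>7]
(D,R,W): not NE [P2→S gives 9>4]
(D,S,X): not NE [P3→W gives 7>4]
(D,S,Y): not NE [P1→A gives 9>5; P2→P gives 8>2; P3→W gives 7>4]
(D,S,Z): not NE [P1→C gives 9>2; P3→W gives 7>2]
(D,S,W): NE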